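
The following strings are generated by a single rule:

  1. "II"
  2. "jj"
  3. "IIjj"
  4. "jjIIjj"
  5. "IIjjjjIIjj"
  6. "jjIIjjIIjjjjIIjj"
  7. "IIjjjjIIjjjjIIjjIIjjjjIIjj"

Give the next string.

This is a Fibonacci-style word recurrence s(k) = s(k−2)·s(k−1): e.g. II·jj = IIjj.
So term 8 is jjIIjjIIjjjjIIjj·IIjjjjIIjjjjIIjjIIjjjjIIjj.

jjIIjjIIjjjjIIjjIIjjjjIIjjjjIIjjIIjjjjIIjj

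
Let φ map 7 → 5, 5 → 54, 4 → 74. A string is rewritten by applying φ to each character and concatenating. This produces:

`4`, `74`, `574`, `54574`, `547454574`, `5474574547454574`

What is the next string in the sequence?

Replace each of the 16 characters of 5474574547454574 in place — 54 74 5 74 54 5 74 54 74 5 74 54 74 54 5 74 — and concatenate.

5474574545745474574547454574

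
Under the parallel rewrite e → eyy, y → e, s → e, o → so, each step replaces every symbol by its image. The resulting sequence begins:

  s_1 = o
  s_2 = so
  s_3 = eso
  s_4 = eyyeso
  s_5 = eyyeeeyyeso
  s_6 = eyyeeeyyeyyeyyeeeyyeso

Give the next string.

φ(eyyeeeyyeyyeyyeeeyyeso) expands symbol-by-symbol to eyy e e eyy eyy eyy e e eyy e e eyy e e eyy eyy eyy e e eyy e so; joining the 22 pieces gives the next term.

eyyeeeyyeyyeyyeeeyyeeeyyeeeyyeyyeyyeeeyyeso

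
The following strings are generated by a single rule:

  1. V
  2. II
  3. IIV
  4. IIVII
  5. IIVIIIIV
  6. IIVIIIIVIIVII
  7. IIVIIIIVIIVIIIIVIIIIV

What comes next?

Each term (from the third on) is the previous term followed by the one before it: term 3 = II·V = IIV.
The next term joins IIVIIIIVIIVIIIIVIIIIV and IIVIIIIVIIVII.

IIVIIIIVIIVIIIIVIIIIVIIVIIIIVIIVII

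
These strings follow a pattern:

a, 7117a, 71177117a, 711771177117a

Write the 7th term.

The strings grow by a fixed prefix 7117 each time.
From 711771177117a, 3 further steps: 711771177117a → 7117711771177117a → 71177117711771177117a → (answer).

711771177117711771177117a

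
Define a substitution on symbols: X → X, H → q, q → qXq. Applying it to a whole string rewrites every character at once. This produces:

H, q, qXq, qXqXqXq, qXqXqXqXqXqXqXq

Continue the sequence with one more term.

Rewriting the 15 symbols of qXqXqXqXqXqXqXq one by one yields qXq X qXq X qXq X qXq X qXq X qXq X qXq X qXq; concatenated:

qXqXqXqXqXqXqXqXqXqXqXqXqXqXqXq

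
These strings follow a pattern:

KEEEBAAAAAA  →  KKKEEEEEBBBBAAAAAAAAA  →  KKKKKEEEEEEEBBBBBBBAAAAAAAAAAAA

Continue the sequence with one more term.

KKKKKKKEEEEEEEEEBBBBBBBBBBAAAAAAAAAAAAAAA

Each string has the form K^{2n-1} E^{2n+1} B^{3n-2} A^{3n+3} (n = 1, 2, …).
At n = 4 the blocks have lengths 7, 9, 10, 15.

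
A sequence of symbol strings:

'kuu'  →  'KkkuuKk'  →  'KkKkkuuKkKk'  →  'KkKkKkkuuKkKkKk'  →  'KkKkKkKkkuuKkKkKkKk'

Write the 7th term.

Every step adds Kk to the front and Kk to the end of the previous string.
From KkKkKkKkkuuKkKkKkKk, 2 further steps: KkKkKkKkkuuKkKkKkKk → KkKkKkKkKkkuuKkKkKkKkKk → (answer).

KkKkKkKkKkKkkuuKkKkKkKkKkKk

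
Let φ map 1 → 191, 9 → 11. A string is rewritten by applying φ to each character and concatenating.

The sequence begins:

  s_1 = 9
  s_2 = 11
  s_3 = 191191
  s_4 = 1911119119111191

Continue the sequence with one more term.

Rewriting the 16 symbols of 1911119119111191 one by one yields 191 11 191 191 191 191 11 191 191 11 191 191 191 191 11 191; concatenated:

19111191191191191111911911119119119119111191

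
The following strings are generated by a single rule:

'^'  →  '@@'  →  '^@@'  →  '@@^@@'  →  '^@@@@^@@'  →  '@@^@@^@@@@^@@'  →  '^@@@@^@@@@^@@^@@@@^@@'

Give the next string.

@@^@@^@@@@^@@^@@@@^@@@@^@@^@@@@^@@

From term 3 onward, concatenate the second-to-last term with the last: ^·@@ = ^@@, @@·^@@ = @@^@@, …
Continuing: @@^@@^@@@@^@@ · ^@@@@^@@@@^@@^@@@@^@@ gives term 8.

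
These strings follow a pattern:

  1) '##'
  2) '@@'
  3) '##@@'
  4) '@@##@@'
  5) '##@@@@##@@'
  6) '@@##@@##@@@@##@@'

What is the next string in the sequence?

##@@@@##@@@@##@@##@@@@##@@

Each term (from the third on) is the two preceding terms concatenated in order: term 3 = ##·@@ = ##@@.
Continuing: ##@@@@##@@ · @@##@@##@@@@##@@ gives term 7.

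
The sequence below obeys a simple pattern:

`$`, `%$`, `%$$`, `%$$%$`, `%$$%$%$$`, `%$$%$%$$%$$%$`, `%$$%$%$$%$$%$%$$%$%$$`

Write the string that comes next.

%$$%$%$$%$$%$%$$%$%$$%$$%$%$$%$$%$

This is a Fibonacci-style word recurrence s(k) = s(k−1)·s(k−2): e.g. %$·$ = %$$.
So term 8 is %$$%$%$$%$$%$%$$%$%$$·%$$%$%$$%$$%$.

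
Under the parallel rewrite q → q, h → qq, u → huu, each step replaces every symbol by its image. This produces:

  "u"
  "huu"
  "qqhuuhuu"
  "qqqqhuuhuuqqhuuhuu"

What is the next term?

qqqqqqhuuhuuqqhuuhuuqqqqhuuhuuqqhuuhuu

Replace each of the 18 characters of qqqqhuuhuuqqhuuhuu in place — q q q q qq huu huu qq huu huu q q qq huu huu qq huu huu — and concatenate.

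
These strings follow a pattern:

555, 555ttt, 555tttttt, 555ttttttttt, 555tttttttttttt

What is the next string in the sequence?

Each term is the previous one with ttt appended.
So the next term is 555tttttttttttt·ttt.

555ttttttttttttttt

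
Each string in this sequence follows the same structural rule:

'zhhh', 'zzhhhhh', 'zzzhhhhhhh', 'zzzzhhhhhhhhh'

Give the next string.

zzzzzhhhhhhhhhhh

The n-th term is n-1 z's then 2n-1 h's, where the shown terms are n = 2, 3, 4, 5.
At n = 6 the blocks have lengths 5, 11.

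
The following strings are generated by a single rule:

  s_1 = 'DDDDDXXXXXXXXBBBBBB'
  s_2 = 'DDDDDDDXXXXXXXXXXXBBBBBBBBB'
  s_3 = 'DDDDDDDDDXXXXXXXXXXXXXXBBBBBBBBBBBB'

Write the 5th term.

DDDDDDDDDDDDDXXXXXXXXXXXXXXXXXXXXBBBBBBBBBBBBBBBBBB

Each string has the form D^{2n+1} X^{3n+2} B^{3n}, where the shown terms are n = 2, 3, 4.
Setting n = 6 gives 13, 20, 18 characters in each block.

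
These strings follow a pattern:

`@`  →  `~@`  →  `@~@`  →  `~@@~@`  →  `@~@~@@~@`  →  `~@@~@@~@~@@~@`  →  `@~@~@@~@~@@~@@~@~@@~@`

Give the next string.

This is a Fibonacci-style word recurrence s(k) = s(k−2)·s(k−1): e.g. @·~@ = @~@.
Continuing: ~@@~@@~@~@@~@ · @~@~@@~@~@@~@@~@~@@~@ gives term 8.

~@@~@@~@~@@~@@~@~@@~@~@@~@@~@~@@~@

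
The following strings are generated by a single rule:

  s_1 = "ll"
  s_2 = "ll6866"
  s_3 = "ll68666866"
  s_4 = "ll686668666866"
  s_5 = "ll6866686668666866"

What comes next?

Every step adds 6866 to the end: s(k+1) = s(k)·6866.
Applying this once more to ll6866686668666866:

ll68666866686668666866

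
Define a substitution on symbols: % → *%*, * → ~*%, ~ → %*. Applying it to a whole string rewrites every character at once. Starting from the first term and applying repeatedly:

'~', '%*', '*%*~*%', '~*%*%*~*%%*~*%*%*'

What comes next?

Rewriting the 17 symbols of ~*%*%*~*%%*~*%*%* one by one yields %* ~*% *%* ~*% *%* ~*% %* ~*% *%* *%* ~*% %* ~*% *%* ~*% *%* ~*%; concatenated:

%*~*%*%*~*%*%*~*%%*~*%*%**%*~*%%*~*%*%*~*%*%*~*%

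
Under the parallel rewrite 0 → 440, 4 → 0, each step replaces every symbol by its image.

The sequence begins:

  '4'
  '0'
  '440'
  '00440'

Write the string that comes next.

44044000440

Apply φ to 00440 symbol by symbol: 0→440, 0→440, 4→0, 4→0, 0→440; joined: 440 440 0 0 440.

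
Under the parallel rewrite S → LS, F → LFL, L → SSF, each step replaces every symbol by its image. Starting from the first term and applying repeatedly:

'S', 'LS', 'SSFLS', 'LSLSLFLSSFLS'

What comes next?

Expanding LSLSLFLSSFLS: L→SSF, S→LS, L→SSF, S→LS, L→SSF, F→LFL, L→SSF, S→LS, S→LS, F→LFL, L→SSF, S→LS. Concatenated: SSF LS SSF LS SSF LFL SSF LS LS LFL SSF LS.

SSFLSSSFLSSSFLFLSSFLSLSLFLSSFLS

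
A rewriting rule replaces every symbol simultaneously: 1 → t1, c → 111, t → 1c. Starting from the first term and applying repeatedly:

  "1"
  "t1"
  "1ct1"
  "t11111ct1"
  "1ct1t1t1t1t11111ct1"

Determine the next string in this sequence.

φ(1ct1t1t1t1t11111ct1) expands symbol-by-symbol to t1 111 1c t1 1c t1 1c t1 1c t1 1c t1 t1 t1 t1 t1 111 1c t1; joining the 19 pieces gives the next term.

t11111ct11ct11ct11ct11ct1t1t1t1t11111ct1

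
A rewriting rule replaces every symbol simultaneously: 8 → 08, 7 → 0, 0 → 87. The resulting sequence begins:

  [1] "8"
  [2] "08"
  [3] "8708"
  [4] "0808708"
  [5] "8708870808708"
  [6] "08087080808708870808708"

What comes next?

φ(08087080808708870808708) expands symbol-by-symbol to 87 08 87 08 0 87 08 87 08 87 08 0 87 08 08 0 87 08 87 08 0 87 08; joining the 23 pieces gives the next term.

870887080870887088708087080808708870808708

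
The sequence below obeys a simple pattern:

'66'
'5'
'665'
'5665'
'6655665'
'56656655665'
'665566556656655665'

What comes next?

From term 3 onward, concatenate the second-to-last term with the last: 66·5 = 665, 5·665 = 5665, …
Continuing: 56656655665 · 665566556656655665 gives term 8.

56656655665665566556656655665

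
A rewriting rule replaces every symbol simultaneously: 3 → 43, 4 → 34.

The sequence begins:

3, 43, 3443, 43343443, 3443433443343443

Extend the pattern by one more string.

Applying the rule to each of the 16 symbols of 3443433443343443 gives the pieces 43 34 34 43 34 43 43 34 34 43 43 34 43 34 34 43, which concatenate to the answer.

43343443344343343443433443343443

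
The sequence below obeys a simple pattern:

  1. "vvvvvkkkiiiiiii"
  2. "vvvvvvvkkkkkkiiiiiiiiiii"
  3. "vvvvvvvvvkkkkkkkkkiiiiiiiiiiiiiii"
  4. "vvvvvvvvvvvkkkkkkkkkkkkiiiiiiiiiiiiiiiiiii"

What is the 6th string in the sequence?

Each string has the form v^{2n+3} k^{3n} i^{4n+3} (n = 1, 2, …).
At n = 6 the blocks have lengths 15, 18, 27.

vvvvvvvvvvvvvvvkkkkkkkkkkkkkkkkkkiiiiiiiiiiiiiiiiiiiiiiiiiii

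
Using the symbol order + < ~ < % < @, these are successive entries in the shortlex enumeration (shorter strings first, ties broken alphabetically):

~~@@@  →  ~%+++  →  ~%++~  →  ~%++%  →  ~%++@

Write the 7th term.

Continuing the enumeration 2 steps past ~%++@: ~%++@ → ~%+~+ → (answer).

~%+~~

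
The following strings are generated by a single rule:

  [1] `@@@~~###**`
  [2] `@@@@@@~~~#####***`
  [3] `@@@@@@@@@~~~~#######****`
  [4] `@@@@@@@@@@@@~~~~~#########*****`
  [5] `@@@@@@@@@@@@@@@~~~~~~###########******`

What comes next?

Reading off run lengths: @ runs 3, 6, 9, 12, 15; ~ runs 2, 3, 4, 5, 6; # runs 3, 5, 7, 9, 11; * runs 2, 3, 4, 5, 6 — each is linear in n (n = 1, 2, …).
For the next term, n = 6, so the run lengths are 18, 7, 13, 7.

@@@@@@@@@@@@@@@@@@~~~~~~~#############*******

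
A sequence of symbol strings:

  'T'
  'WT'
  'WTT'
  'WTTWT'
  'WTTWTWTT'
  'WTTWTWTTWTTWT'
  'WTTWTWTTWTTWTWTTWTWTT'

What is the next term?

This is a Fibonacci-style word recurrence s(k) = s(k−1)·s(k−2): e.g. WT·T = WTT.
The next term joins WTTWTWTTWTTWTWTTWTWTT and WTTWTWTTWTTWT.

WTTWTWTTWTTWTWTTWTWTTWTTWTWTTWTTWT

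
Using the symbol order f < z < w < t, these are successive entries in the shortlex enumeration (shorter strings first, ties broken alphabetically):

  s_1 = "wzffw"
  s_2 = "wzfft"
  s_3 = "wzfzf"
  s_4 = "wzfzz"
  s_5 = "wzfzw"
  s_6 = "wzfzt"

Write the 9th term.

Advancing 3 positions from wzfzt through wzfzt → wzfwf → wzfwz reaches term 9.

wzfww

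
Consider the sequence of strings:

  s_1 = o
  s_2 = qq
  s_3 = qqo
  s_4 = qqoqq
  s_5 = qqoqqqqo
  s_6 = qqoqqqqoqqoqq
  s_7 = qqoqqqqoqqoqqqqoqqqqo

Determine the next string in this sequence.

This is a Fibonacci-style word recurrence s(k) = s(k−1)·s(k−2): e.g. qq·o = qqo.
So term 8 is qqoqqqqoqqoqqqqoqqqqo·qqoqqqqoqqoqq.

qqoqqqqoqqoqqqqoqqqqoqqoqqqqoqqoqq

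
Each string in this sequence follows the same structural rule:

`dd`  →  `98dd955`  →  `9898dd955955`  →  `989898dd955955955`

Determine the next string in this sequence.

98989898dd955955955955

s(k+1) = 98·s(k)·955, so each term gains 98 as a prefix and 955 as a suffix.
So the next term is 98·989898dd955955955·955.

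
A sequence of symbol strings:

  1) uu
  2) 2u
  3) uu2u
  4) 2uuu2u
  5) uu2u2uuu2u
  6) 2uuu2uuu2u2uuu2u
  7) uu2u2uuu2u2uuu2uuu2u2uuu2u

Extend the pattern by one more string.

2uuu2uuu2u2uuu2uuu2u2uuu2u2uuu2uuu2u2uuu2u

Each term (from the third on) is the two preceding terms concatenated in order: term 3 = uu·2u = uu2u.
So term 8 is 2uuu2uuu2u2uuu2u·uu2u2uuu2u2uuu2uuu2u2uuu2u.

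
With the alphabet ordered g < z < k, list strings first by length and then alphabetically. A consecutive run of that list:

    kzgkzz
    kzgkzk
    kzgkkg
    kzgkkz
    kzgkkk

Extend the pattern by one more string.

kzzggg

The successor of kzgkkk increments the rightmost position that isn't already k and resets every position after it to g.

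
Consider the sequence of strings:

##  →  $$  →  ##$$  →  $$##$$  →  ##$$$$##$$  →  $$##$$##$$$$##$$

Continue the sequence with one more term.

This is a Fibonacci-style word recurrence s(k) = s(k−2)·s(k−1): e.g. ##·$$ = ##$$.
So term 7 is ##$$$$##$$·$$##$$##$$$$##$$.

##$$$$##$$$$##$$##$$$$##$$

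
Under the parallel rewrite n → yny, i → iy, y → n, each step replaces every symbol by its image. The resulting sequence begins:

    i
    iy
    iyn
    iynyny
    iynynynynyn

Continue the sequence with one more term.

Apply φ to iynynynynyn symbol by symbol: i→iy, y→n, n→yny, y→n, n→yny, y→n, n→yny, y→n, n→yny, y→n, n→yny; joined: iy n yny n yny n yny n yny n yny.

iynynynynynynynynynyny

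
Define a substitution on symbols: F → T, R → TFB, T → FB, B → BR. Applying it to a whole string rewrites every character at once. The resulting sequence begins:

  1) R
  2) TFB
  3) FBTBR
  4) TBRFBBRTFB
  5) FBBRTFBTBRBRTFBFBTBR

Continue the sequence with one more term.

Rewriting the 20 symbols of FBBRTFBTBRBRTFBFBTBR one by one yields T BR BR TFB FB T BR FB BR TFB BR TFB FB T BR T BR FB BR TFB; concatenated:

TBRBRTFBFBTBRFBBRTFBBRTFBFBTBRTBRFBBRTFB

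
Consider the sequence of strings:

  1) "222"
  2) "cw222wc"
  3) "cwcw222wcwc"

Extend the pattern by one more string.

Every step adds cw to the front and wc to the end of the previous string.
Applying this once more to cwcw222wcwc:

cwcwcw222wcwcwc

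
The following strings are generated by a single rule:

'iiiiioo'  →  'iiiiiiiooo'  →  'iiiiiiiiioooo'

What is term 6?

iiiiiiiiiiiiiiiooooooo

Each string has the form i^{2n-1} o^{n-1}, where the shown terms are n = 3, 4, 5.
For term 6, n = 8, so the run lengths are 15, 7.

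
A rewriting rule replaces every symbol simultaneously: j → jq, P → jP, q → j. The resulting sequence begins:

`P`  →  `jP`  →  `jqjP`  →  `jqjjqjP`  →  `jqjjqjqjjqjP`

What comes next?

Rewriting each symbol of jqjjqjqjjqjP: j→jq, q→j, j→jq, j→jq, q→j, j→jq, q→j, j→jq, j→jq, q→j, j→jq, P→jP, which concatenates to jq j jq jq j jq j jq jq j jq jP.

jqjjqjqjjqjjqjqjjqjP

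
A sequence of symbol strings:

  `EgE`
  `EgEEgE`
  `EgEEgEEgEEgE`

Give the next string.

Each string is two copies of the previous one concatenated.
One more doubling of EgEEgEEgEEgE gives the answer.

EgEEgEEgEEgEEgEEgEEgEEgE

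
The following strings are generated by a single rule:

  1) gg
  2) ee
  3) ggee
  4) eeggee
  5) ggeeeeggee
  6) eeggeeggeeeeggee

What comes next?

ggeeeeggeeeeggeeggeeeeggee

This is a Fibonacci-style word recurrence s(k) = s(k−2)·s(k−1): e.g. gg·ee = ggee.
So term 7 is ggeeeeggee·eeggeeggeeeeggee.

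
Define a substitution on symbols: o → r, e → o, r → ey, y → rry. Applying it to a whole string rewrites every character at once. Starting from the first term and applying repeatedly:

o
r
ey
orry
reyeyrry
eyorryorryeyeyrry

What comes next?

orryreyeyrryreyeyrryorryorryeyeyrry

φ(eyorryorryeyeyrry) expands symbol-by-symbol to o rry r ey ey rry r ey ey rry o rry o rry ey ey rry; joining the 17 pieces gives the next term.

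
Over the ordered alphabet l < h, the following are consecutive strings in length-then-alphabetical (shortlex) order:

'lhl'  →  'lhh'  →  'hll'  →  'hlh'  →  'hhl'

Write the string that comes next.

hhh

Treat hhl as a base-2 numeral over the given alphabet and add one, carrying through any trailing h's.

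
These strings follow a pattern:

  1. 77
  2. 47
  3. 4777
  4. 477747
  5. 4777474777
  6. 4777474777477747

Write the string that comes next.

47774747774777474777474777

From term 3 onward, concatenate the last term with the second-to-last: 47·77 = 4777, 4777·47 = 477747, …
So term 7 is 4777474777477747·4777474777.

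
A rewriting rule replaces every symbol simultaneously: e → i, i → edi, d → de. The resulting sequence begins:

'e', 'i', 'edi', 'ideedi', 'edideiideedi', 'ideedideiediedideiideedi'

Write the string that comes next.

Rewriting the 24 symbols of ideedideiediedideiideedi one by one yields edi de i i de edi de i edi i de edi i de edi de i edi edi de i i de edi; concatenated:

edideiideedideiediideediideedideiediedideiideedi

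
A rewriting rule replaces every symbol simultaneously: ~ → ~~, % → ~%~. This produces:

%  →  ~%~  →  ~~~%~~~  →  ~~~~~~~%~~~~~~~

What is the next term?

φ(~~~~~~~%~~~~~~~) expands symbol-by-symbol to ~~ ~~ ~~ ~~ ~~ ~~ ~~ ~%~ ~~ ~~ ~~ ~~ ~~ ~~ ~~; joining the 15 pieces gives the next term.

~~~~~~~~~~~~~~~%~~~~~~~~~~~~~~~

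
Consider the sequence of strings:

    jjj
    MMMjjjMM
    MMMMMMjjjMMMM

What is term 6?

Every step adds MMM to the front and MM to the end of the previous string.
From MMMMMMjjjMMMM, 3 further steps: MMMMMMjjjMMMM → MMMMMMMMMjjjMMMMMM → MMMMMMMMMMMMjjjMMMMMMMM → (answer).

MMMMMMMMMMMMMMMjjjMMMMMMMMMM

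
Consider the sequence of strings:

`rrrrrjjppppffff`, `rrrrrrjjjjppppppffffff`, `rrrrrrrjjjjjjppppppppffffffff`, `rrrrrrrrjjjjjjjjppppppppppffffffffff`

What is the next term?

Each string has the form r^{n+3} j^{2n-2} p^{2n} f^{2n}, where the shown terms are n = 2, 3, 4, 5.
For the next term, n = 6, so the run lengths are 9, 10, 12, 12.

rrrrrrrrrjjjjjjjjjjppppppppppppffffffffffff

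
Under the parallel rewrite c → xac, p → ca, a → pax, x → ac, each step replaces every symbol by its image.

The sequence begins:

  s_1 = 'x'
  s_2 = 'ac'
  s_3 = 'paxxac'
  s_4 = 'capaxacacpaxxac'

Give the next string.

Rewriting the 15 symbols of capaxacacpaxxac one by one yields xac pax ca pax ac pax xac pax xac ca pax ac ac pax xac; concatenated:

xacpaxcapaxacpaxxacpaxxaccapaxacacpaxxac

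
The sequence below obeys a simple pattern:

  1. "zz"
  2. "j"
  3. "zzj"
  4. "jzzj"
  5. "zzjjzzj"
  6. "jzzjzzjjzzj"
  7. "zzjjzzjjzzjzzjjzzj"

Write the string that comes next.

jzzjzzjjzzjzzjjzzjjzzjzzjjzzj

This is a Fibonacci-style word recurrence s(k) = s(k−2)·s(k−1): e.g. zz·j = zzj.
So term 8 is jzzjzzjjzzj·zzjjzzjjzzjzzjjzzj.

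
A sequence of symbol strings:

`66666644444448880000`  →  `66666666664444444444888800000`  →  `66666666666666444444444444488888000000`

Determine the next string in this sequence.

66666666666666666644444444444444448888880000000

Term n consists of 4n-2 6's, followed by 3n+1 4's, followed by n+1 8's, followed by n+2 0's, where the shown terms are n = 2, 3, 4.
At n = 5 the blocks have lengths 18, 16, 6, 7.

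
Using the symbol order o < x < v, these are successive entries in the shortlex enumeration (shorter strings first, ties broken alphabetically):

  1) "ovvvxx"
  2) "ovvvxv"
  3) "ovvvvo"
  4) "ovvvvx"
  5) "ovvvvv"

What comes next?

xooooo

Treat ovvvvv as a base-3 numeral over the given alphabet and add one, carrying through any trailing v's.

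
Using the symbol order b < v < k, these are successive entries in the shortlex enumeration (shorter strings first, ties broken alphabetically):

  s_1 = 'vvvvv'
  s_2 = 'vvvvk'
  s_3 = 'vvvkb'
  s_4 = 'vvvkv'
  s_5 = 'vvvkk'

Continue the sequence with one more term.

Treat vvvkk as a base-3 numeral over the given alphabet and add one, carrying through any trailing k's.

vvkbb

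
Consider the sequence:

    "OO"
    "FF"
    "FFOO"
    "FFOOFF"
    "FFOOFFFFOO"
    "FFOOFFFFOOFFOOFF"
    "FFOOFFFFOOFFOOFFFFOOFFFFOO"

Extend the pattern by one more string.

From term 3 onward, concatenate the last term with the second-to-last: FF·OO = FFOO, FFOO·FF = FFOOFF, …
The next term joins FFOOFFFFOOFFOOFFFFOOFFFFOO and FFOOFFFFOOFFOOFF.

FFOOFFFFOOFFOOFFFFOOFFFFOOFFOOFFFFOOFFOOFF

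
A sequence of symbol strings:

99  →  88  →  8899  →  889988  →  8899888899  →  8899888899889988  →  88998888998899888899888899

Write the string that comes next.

From term 3 onward, concatenate the last term with the second-to-last: 88·99 = 8899, 8899·88 = 889988, …
So term 8 is 88998888998899888899888899·8899888899889988.

889988889988998888998888998899888899889988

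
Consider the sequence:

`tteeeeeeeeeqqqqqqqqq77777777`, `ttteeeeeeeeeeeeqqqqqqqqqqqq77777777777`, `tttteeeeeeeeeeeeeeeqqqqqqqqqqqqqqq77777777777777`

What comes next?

Reading off run lengths: t runs 2, 3, 4; e runs 9, 12, 15; q runs 9, 12, 15; 7 runs 8, 11, 14 — each is linear in n, where the shown terms are n = 3, 4, 5.
At n = 6 the blocks have lengths 5, 18, 18, 17.

ttttteeeeeeeeeeeeeeeeeeqqqqqqqqqqqqqqqqqq77777777777777777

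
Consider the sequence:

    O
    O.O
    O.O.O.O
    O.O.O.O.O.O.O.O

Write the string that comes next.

O.O.O.O.O.O.O.O.O.O.O.O.O.O.O.O

Every step duplicates the string with '.' between the halves.
So the next term is two copies of O.O.O.O.O.O.O.O with '.' between the halves.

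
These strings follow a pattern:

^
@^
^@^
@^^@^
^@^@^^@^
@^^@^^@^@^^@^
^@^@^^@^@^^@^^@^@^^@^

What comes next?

@^^@^^@^@^^@^^@^@^^@^@^^@^^@^@^^@^

Each term (from the third on) is the two preceding terms concatenated in order: term 3 = ^·@^ = ^@^.
The next term joins @^^@^^@^@^^@^ and ^@^@^^@^@^^@^^@^@^^@^.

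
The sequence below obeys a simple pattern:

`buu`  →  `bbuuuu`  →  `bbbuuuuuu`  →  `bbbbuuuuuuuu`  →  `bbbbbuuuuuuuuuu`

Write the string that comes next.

Term n consists of n b's, followed by 2n u's (n = 1, 2, …).
At n = 6 the blocks have lengths 6, 12.

bbbbbbuuuuuuuuuuuu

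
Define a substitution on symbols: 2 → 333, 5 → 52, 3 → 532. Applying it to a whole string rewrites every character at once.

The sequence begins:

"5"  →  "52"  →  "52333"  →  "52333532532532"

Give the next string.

Rewriting the 14 symbols of 52333532532532 one by one yields 52 333 532 532 532 52 532 333 52 532 333 52 532 333; concatenated:

52333532532532525323335253233352532333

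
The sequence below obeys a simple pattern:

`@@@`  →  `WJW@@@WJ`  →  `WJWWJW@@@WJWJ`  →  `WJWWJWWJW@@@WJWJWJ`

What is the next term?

Each term wraps the previous one in WJW on the left and WJ on the right.
Applying this once more to WJWWJWWJW@@@WJWJWJ:

WJWWJWWJWWJW@@@WJWJWJWJ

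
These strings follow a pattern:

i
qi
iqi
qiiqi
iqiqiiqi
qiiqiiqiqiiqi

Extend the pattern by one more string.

From term 3 onward, concatenate the second-to-last term with the last: i·qi = iqi, qi·iqi = qiiqi, …
The next term joins iqiqiiqi and qiiqiiqiqiiqi.

iqiqiiqiqiiqiiqiqiiqi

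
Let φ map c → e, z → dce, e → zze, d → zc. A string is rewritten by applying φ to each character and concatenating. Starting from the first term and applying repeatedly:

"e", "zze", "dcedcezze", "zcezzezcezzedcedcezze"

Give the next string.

dceezzedcedcezzedceezzedcedcezzezcezzezcezzedcedcezze

φ(zcezzezcezzedcedcezze) expands symbol-by-symbol to dce e zze dce dce zze dce e zze dce dce zze zc e zze zc e zze dce dce zze; joining the 21 pieces gives the next term.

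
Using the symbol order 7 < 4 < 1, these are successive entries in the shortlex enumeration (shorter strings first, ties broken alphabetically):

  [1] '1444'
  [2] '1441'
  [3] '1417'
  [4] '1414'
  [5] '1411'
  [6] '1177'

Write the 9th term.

1147

Advancing 3 positions from 1177 through 1177 → 1174 → 1171 reaches term 9.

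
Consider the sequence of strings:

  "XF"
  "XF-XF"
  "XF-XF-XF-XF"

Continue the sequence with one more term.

Each string is two copies of the previous one joined by '-'.
Doubling XF-XF-XF-XF with '-' between the halves:

XF-XF-XF-XF-XF-XF-XF-XF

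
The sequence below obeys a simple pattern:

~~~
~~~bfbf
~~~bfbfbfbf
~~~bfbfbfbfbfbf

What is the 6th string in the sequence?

~~~bfbfbfbfbfbfbfbfbfbf

Each term is the previous one with bfbf appended.
From ~~~bfbfbfbfbfbf, 2 further steps: ~~~bfbfbfbfbfbf → ~~~bfbfbfbfbfbfbfbf → (answer).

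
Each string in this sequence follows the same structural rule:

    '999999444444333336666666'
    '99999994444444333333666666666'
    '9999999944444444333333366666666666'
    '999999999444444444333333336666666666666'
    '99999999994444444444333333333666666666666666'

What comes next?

Term n consists of n+3 9's, followed by n+3 4's, followed by n+2 3's, followed by 2n+1 6's, where the shown terms are n = 3, 4, 5, 6, 7.
Setting n = 8 gives 11, 11, 10, 17 characters in each block.

9999999999944444444444333333333366666666666666666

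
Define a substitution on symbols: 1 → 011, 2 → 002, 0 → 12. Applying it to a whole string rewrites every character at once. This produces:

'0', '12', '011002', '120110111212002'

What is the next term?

Applying the rule to each of the 15 symbols of 120110111212002 gives the pieces 011 002 12 011 011 12 011 011 011 002 011 002 12 12 002, which concatenate to the answer.

01100212011011120110110110020110021212002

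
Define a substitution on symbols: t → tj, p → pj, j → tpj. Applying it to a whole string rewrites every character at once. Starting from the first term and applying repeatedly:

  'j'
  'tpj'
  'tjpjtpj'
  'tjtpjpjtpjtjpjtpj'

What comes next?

φ(tjtpjpjtpjtjpjtpj) expands symbol-by-symbol to tj tpj tj pj tpj pj tpj tj pj tpj tj tpj pj tpj tj pj tpj; joining the 17 pieces gives the next term.

tjtpjtjpjtpjpjtpjtjpjtpjtjtpjpjtpjtjpjtpj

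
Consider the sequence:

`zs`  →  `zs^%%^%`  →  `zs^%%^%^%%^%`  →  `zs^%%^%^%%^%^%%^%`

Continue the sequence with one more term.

zs^%%^%^%%^%^%%^%^%%^%

The strings grow by a fixed suffix ^%%^% each time.
So the next term is zs^%%^%^%%^%^%%^%·^%%^%.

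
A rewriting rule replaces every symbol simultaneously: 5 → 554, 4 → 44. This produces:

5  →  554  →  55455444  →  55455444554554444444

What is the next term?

554554445545544444445545544455455444444444444444

Applying the rule to each of the 20 symbols of 55455444554554444444 gives the pieces 554 554 44 554 554 44 44 44 554 554 44 554 554 44 44 44 44 44 44 44, which concatenate to the answer.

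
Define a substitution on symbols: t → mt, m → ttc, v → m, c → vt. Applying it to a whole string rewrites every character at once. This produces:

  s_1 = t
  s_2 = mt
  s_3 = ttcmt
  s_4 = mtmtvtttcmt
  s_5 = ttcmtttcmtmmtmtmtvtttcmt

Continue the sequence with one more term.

Replace each of the 24 characters of ttcmtttcmtmmtmtmtvtttcmt in place — mt mt vt ttc mt mt mt vt ttc mt ttc ttc mt ttc mt ttc mt m mt mt mt vt ttc mt — and concatenate.

mtmtvtttcmtmtmtvtttcmtttcttcmtttcmtttcmtmmtmtmtvtttcmt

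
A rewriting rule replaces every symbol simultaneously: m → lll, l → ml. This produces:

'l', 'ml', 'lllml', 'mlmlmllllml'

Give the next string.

Rewriting each symbol of mlmlmllllml: m→lll, l→ml, m→lll, l→ml, m→lll, l→ml, l→ml, l→ml, l→ml, m→lll, l→ml, which concatenates to lll ml lll ml lll ml ml ml ml lll ml.

lllmllllmllllmlmlmlmllllml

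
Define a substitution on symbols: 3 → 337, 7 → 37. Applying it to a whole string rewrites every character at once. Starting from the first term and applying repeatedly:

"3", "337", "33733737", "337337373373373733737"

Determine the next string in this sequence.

Applying the rule to each of the 21 symbols of 337337373373373733737 gives the pieces 337 337 37 337 337 37 337 37 337 337 37 337 337 37 337 37 337 337 37 337 37, which concatenate to the answer.

3373373733733737337373373373733733737337373373373733737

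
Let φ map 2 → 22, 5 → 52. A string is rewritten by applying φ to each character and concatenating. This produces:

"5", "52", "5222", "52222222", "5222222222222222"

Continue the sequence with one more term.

Rewriting the 16 symbols of 5222222222222222 one by one yields 52 22 22 22 22 22 22 22 22 22 22 22 22 22 22 22; concatenated:

52222222222222222222222222222222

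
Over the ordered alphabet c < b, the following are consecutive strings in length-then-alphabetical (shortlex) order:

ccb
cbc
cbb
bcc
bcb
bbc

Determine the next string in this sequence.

Treat bbc as a base-2 numeral over the given alphabet and add one, carrying through any trailing b's.

bbb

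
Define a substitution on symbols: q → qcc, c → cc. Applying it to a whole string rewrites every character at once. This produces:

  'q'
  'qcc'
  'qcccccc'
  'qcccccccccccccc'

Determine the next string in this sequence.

qcccccccccccccccccccccccccccccc

Replace each of the 15 characters of qcccccccccccccc in place — qcc cc cc cc cc cc cc cc cc cc cc cc cc cc cc — and concatenate.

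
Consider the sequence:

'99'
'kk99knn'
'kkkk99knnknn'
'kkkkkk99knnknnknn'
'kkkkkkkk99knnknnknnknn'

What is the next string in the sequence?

Every step adds kk to the front and knn to the end of the previous string.
One more step from kkkkkkkk99knnknnknnknn gives the answer.

kkkkkkkkkk99knnknnknnknnknn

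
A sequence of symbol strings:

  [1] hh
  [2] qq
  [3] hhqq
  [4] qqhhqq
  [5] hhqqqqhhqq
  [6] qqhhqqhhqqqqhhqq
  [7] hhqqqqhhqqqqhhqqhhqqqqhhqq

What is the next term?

qqhhqqhhqqqqhhqqhhqqqqhhqqqqhhqqhhqqqqhhqq

This is a Fibonacci-style word recurrence s(k) = s(k−2)·s(k−1): e.g. hh·qq = hhqq.
Continuing: qqhhqqhhqqqqhhqq · hhqqqqhhqqqqhhqqhhqqqqhhqq gives term 8.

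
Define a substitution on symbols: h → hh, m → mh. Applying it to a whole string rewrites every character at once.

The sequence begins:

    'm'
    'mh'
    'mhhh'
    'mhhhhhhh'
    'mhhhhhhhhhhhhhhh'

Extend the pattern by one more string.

Rewriting the 16 symbols of mhhhhhhhhhhhhhhh one by one yields mh hh hh hh hh hh hh hh hh hh hh hh hh hh hh hh; concatenated:

mhhhhhhhhhhhhhhhhhhhhhhhhhhhhhhh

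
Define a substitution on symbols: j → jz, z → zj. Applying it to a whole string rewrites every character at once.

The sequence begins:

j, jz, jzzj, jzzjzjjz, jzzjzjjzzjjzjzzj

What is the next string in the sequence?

φ(jzzjzjjzzjjzjzzj) expands symbol-by-symbol to jz zj zj jz zj jz jz zj zj jz jz zj jz zj zj jz; joining the 16 pieces gives the next term.

jzzjzjjzzjjzjzzjzjjzjzzjjzzjzjjz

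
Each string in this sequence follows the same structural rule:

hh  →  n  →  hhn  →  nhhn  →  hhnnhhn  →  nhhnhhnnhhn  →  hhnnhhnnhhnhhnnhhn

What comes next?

nhhnhhnnhhnhhnnhhnnhhnhhnnhhn

This is a Fibonacci-style word recurrence s(k) = s(k−2)·s(k−1): e.g. hh·n = hhn.
So term 8 is nhhnhhnnhhn·hhnnhhnnhhnhhnnhhn.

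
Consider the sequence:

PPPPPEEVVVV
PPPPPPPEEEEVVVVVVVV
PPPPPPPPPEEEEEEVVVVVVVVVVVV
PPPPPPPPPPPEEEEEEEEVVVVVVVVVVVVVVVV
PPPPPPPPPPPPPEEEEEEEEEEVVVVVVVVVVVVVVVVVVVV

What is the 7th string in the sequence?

The n-th term is 2n+3 P's then 2n E's then 4n V's (n = 1, 2, …).
At n = 7 the blocks have lengths 17, 14, 28.

PPPPPPPPPPPPPPPPPEEEEEEEEEEEEEEVVVVVVVVVVVVVVVVVVVVVVVVVVVV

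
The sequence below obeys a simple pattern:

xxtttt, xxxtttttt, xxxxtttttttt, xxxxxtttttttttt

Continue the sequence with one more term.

Term n consists of n x's, followed by 2n t's, where the shown terms are n = 2, 3, 4, 5.
At n = 6 the blocks have lengths 6, 12.

xxxxxxtttttttttttt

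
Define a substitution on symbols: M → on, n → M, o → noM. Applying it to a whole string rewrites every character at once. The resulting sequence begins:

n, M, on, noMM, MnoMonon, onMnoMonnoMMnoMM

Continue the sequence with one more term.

Rewriting the 16 symbols of onMnoMonnoMMnoMM one by one yields noM M on M noM on noM M M noM on on M noM on on; concatenated:

noMMonMnoMonnoMMMnoMononMnoMonon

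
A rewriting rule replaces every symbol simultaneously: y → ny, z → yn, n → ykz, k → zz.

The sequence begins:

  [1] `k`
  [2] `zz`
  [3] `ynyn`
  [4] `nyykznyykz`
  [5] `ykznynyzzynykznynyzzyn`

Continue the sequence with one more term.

nyzzynykznyykznyynynnyykznyzzynykznyykznyynynnyykz

Applying the rule to each of the 22 symbols of ykznynyzzynykznynyzzyn gives the pieces ny zz yn ykz ny ykz ny yn yn ny ykz ny zz yn ykz ny ykz ny yn yn ny ykz, which concatenate to the answer.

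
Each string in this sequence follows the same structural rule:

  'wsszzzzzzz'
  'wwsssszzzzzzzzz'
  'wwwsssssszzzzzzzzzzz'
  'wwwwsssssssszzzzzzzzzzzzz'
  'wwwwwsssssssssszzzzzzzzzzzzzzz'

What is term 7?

Reading off run lengths: w runs 1, 2, 3, 4, 5; s runs 2, 4, 6, 8, 10; z runs 7, 9, 11, 13, 15 — each is linear in n, where the shown terms are n = 2, 3, 4, 5, 6.
Setting n = 8 gives 7, 14, 19 characters in each block.

wwwwwwwsssssssssssssszzzzzzzzzzzzzzzzzzz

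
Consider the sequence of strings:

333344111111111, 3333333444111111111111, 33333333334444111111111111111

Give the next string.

333333333333344444111111111111111111

Term n consists of 3n-2 3's, followed by n 4's, followed by 3n+3 1's, where the shown terms are n = 2, 3, 4.
At n = 5 the blocks have lengths 13, 5, 18.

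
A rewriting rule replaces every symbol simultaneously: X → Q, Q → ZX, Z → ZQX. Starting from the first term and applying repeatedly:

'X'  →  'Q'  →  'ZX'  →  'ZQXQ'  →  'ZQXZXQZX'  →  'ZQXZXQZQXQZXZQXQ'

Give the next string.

Rewriting the 16 symbols of ZQXZXQZQXQZXZQXQ one by one yields ZQX ZX Q ZQX Q ZX ZQX ZX Q ZX ZQX Q ZQX ZX Q ZX; concatenated:

ZQXZXQZQXQZXZQXZXQZXZQXQZQXZXQZX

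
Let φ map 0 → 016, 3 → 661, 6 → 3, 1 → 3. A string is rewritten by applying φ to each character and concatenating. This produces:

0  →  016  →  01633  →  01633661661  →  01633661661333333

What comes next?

01633661661333333661661661661661661

Replace each of the 17 characters of 01633661661333333 in place — 016 3 3 661 661 3 3 3 3 3 3 661 661 661 661 661 661 — and concatenate.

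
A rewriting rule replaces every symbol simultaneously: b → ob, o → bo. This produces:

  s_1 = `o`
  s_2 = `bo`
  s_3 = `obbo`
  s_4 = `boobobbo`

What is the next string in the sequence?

obboboobboobobbo

Expanding boobobbo: b→ob, o→bo, o→bo, b→ob, o→bo, b→ob, b→ob, o→bo. Concatenated: ob bo bo ob bo ob ob bo.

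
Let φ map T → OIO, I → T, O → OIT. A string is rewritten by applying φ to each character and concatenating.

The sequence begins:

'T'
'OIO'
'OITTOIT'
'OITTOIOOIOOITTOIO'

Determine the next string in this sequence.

Rewriting the 17 symbols of OITTOIOOIOOITTOIO one by one yields OIT T OIO OIO OIT T OIT OIT T OIT OIT T OIO OIO OIT T OIT; concatenated:

OITTOIOOIOOITTOITOITTOITOITTOIOOIOOITTOIT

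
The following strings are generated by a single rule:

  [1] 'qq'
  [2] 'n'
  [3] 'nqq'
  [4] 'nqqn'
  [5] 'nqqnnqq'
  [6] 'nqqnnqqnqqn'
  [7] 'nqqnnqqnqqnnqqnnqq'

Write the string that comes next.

From term 3 onward, concatenate the last term with the second-to-last: n·qq = nqq, nqq·n = nqqn, …
The next term joins nqqnnqqnqqnnqqnnqq and nqqnnqqnqqn.

nqqnnqqnqqnnqqnnqqnqqnnqqnqqn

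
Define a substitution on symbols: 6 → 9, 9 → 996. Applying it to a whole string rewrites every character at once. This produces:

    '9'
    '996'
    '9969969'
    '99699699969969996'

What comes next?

Rewriting the 17 symbols of 99699699969969996 one by one yields 996 996 9 996 996 9 996 996 996 9 996 996 9 996 996 996 9; concatenated:

99699699969969996996996999699699969969969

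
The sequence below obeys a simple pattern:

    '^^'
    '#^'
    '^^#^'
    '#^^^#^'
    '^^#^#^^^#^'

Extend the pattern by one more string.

Each term (from the third on) is the two preceding terms concatenated in order: term 3 = ^^·#^ = ^^#^.
The next term joins #^^^#^ and ^^#^#^^^#^.

#^^^#^^^#^#^^^#^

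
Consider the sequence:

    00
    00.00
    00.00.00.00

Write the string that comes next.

00.00.00.00.00.00.00.00

Every step duplicates the string with '.' between the halves.
One more doubling of 00.00.00.00 gives the answer.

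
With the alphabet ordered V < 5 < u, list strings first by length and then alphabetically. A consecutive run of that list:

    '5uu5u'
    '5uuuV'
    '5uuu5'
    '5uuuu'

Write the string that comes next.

Treat 5uuuu as a base-3 numeral over the given alphabet and add one, carrying through any trailing u's.

uVVVV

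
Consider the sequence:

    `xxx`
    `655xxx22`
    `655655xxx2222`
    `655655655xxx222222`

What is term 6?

s(k+1) = 655·s(k)·22, so each term gains 655 as a prefix and 22 as a suffix.
From 655655655xxx222222, 2 further steps: 655655655xxx222222 → 655655655655xxx22222222 → (answer).

655655655655655xxx2222222222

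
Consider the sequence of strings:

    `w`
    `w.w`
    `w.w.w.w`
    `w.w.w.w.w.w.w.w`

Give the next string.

s(k+1) = s(k)·.·s(k) — each term doubles the last with '.' between the halves.
Doubling w.w.w.w.w.w.w.w with '.' between the halves:

w.w.w.w.w.w.w.w.w.w.w.w.w.w.w.w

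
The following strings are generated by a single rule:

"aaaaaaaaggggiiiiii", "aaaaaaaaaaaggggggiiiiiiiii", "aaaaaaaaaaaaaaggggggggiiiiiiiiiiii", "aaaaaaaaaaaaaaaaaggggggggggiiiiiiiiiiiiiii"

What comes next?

Each string has the form a^{3n+2} g^{2n} i^{3n}, where the shown terms are n = 2, 3, 4, 5.
At n = 6 the blocks have lengths 20, 12, 18.

aaaaaaaaaaaaaaaaaaaaggggggggggggiiiiiiiiiiiiiiiiii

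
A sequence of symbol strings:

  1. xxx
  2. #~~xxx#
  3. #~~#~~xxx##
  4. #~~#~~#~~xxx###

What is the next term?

s(k+1) = #~~·s(k)·#, so each term gains #~~ as a prefix and # as a suffix.
Applying this once more to #~~#~~#~~xxx###:

#~~#~~#~~#~~xxx####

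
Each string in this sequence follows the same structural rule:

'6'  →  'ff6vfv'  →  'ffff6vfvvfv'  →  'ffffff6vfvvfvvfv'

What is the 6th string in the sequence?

Each term wraps the previous one in ff on the left and vfv on the right.
From ffffff6vfvvfvvfv, 2 further steps: ffffff6vfvvfvvfv → ffffffff6vfvvfvvfvvfv → (answer).

ffffffffff6vfvvfvvfvvfvvfv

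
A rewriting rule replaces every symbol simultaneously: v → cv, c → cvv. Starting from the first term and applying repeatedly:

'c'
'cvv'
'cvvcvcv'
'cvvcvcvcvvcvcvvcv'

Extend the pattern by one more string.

Rewriting the 17 symbols of cvvcvcvcvvcvcvvcv one by one yields cvv cv cv cvv cv cvv cv cvv cv cv cvv cv cvv cv cv cvv cv; concatenated:

cvvcvcvcvvcvcvvcvcvvcvcvcvvcvcvvcvcvcvvcv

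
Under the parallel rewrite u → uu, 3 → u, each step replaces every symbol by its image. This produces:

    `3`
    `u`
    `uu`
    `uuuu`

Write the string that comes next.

uuuuuuuu

Rewriting each symbol of uuuu: u→uu, u→uu, u→uu, u→uu, which concatenates to uu uu uu uu.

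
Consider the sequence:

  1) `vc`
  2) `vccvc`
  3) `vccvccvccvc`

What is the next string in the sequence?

s(k+1) = s(k)·c·s(k) — each term doubles the last with 'c' between the halves.
Doubling vccvccvccvc with 'c' between the halves:

vccvccvccvccvccvccvccvc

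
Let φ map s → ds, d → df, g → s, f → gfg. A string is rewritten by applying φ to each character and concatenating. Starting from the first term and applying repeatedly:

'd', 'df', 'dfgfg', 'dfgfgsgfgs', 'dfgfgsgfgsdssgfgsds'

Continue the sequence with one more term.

dfgfgsgfgsdssgfgsdsdfdsdssgfgsdsdfds

φ(dfgfgsgfgsdssgfgsds) expands symbol-by-symbol to df gfg s gfg s ds s gfg s ds df ds ds s gfg s ds df ds; joining the 19 pieces gives the next term.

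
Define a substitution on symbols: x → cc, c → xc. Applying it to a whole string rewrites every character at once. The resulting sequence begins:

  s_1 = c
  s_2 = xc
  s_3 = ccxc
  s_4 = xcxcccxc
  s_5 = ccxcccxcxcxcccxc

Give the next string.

xcxcccxcxcxcccxcccxcccxcxcxcccxc

Replace each of the 16 characters of ccxcccxcxcxcccxc in place — xc xc cc xc xc xc cc xc cc xc cc xc xc xc cc xc — and concatenate.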